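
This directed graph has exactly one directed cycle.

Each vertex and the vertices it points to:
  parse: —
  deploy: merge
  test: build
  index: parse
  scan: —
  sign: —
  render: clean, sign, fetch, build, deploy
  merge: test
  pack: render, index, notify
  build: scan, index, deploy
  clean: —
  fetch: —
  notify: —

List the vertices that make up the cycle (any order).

test, build, merge, deploy

DFS with gray/black marking from build:
build gray
  scan gray
  scan black
  index gray
    parse gray
    parse black
  index black
  deploy gray
    merge gray
      test gray
        test→build: build is gray → back edge
Back edge closes the cycle build → deploy → merge → test → build; its vertices are {test, build, merge, deploy}.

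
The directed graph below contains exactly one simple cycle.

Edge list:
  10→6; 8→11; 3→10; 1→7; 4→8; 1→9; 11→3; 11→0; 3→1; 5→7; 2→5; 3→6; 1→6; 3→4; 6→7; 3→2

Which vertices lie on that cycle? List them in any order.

3, 4, 8, 11

DFS with gray/black marking from 3:
3 gray
  2 gray
    5 gray
      7 gray
      7 black
    5 black
  2 black
  4 gray
    8 gray
      11 gray
        11→3: 3 is gray → back edge
Back edge closes the cycle 3 → 4 → 8 → 11 → 3; its vertices are {3, 4, 8, 11}.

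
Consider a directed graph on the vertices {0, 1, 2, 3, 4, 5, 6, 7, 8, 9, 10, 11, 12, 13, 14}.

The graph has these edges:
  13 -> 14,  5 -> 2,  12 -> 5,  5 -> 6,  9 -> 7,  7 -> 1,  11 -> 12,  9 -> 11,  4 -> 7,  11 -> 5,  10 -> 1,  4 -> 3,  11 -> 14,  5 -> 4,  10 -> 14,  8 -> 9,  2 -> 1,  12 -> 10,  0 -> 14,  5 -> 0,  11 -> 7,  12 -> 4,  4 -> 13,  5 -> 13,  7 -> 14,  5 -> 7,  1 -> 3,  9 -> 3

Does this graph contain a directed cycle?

DFS with white/gray/black marking, starting from 0:
0 gray
  14 gray
  14 black
0 black
1 gray
  3 gray
  3 black
1 black
2 gray
  2→1: 1 black — skip
2 black
4 gray
  13 gray
    13→14: 14 black — skip
  13 black
  7 gray
    7→1: 1 black — skip
    7→14: 14 black — skip
  7 black
  4→3: 3 black — skip
4 black
5 gray
  5→4: 4 black — skip
  5→2: 2 black — skip
  5→7: 7 black — skip
  6 gray
  6 black
  5→13: 13 black — skip
  5→0: 0 black — skip
5 black
8 gray
  9 gray
    11 gray
      11→5: 5 black — skip
      11→7: 7 black — skip
      12 gray
        10 gray
          10→14: 14 black — skip
          10→1: 1 black — skip
        10 black
        12→5: 5 black — skip
        12→4: 4 black — skip
      12 black
      11→14: 14 black — skip
    11 black
    9→7: 7 black — skip
    9→3: 3 black — skip
  9 black
8 black
Every edge goes to a white or black vertex — no back edge, so the graph is acyclic.

No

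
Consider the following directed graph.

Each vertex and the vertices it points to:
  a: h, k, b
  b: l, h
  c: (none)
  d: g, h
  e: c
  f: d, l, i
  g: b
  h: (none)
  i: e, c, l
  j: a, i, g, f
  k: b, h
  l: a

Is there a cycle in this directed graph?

DFS with white/gray/black marking, starting from g:
g gray
  b gray
    l gray
      a gray
        h gray
        h black
        k gray
          k→b: b is gray → back edge
Back edge found, so a cycle exists: b → l → a → k → b.

Yes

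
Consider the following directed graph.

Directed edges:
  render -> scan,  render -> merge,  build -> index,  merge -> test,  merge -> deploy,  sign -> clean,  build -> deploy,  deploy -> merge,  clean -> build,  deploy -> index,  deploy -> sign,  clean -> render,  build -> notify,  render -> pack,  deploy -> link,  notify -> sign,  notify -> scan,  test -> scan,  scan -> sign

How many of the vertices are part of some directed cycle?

9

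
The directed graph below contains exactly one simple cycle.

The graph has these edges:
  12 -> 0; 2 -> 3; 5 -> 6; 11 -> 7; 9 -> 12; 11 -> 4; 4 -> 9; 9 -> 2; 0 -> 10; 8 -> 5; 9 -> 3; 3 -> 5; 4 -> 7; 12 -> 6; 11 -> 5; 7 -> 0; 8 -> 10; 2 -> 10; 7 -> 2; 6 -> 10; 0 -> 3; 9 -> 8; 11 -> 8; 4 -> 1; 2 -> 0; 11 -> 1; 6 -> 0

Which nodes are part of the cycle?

0, 3, 5, 6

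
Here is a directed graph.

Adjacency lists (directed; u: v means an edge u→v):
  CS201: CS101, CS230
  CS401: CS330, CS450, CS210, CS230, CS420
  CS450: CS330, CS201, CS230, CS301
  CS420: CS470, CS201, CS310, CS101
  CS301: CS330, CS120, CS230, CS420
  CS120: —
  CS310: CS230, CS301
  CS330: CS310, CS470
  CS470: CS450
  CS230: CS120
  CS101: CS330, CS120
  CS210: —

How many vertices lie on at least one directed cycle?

8

A vertex is on a directed cycle iff it belongs to a strongly connected component of size ≥ 2 (or has a self-loop).
The vertices on cycles are {CS101, CS201, CS301, CS310, CS330, CS420, CS450, CS470} — 8 in total.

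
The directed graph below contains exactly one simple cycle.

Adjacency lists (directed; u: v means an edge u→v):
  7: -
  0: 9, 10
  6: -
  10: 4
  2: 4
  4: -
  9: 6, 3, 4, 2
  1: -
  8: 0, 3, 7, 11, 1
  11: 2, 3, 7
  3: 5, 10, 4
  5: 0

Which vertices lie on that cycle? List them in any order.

0, 3, 5, 9

DFS with gray/black marking from 0:
0 gray
  9 gray
    6 gray
    6 black
    3 gray
      5 gray
        5→0: 0 is gray → back edge
Back edge closes the cycle 0 → 9 → 3 → 5 → 0; its vertices are {0, 3, 5, 9}.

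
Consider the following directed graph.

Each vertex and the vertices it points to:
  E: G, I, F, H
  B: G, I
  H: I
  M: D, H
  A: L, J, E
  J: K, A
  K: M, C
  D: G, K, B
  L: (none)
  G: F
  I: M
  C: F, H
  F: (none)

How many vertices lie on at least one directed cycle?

9

A vertex is on a directed cycle iff it belongs to a strongly connected component of size ≥ 2 (or has a self-loop).
The vertices on cycles are {A, B, C, D, H, I, J, K, M} — 9 in total.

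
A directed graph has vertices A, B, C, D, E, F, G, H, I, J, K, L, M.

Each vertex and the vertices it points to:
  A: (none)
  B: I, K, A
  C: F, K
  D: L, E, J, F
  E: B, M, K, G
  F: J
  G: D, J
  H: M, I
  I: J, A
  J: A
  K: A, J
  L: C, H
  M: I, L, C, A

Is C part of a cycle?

No

C lies on a cycle iff there is a path from C back to itself.
Exploring from C, it never reaches itself; equivalently, its strongly connected component is a singleton.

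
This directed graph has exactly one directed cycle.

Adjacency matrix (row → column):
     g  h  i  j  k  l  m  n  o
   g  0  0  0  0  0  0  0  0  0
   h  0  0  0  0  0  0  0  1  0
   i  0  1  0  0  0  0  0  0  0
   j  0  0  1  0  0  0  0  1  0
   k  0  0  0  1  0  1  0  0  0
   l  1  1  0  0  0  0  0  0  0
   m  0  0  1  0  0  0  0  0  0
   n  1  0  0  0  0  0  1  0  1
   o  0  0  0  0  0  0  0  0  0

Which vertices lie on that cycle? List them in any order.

h, i, m, n

DFS with gray/black marking from h:
h gray
  n gray
    g gray
    g black
    o gray
    o black
    m gray
      i gray
        i→h: h is gray → back edge
Back edge closes the cycle h → n → m → i → h; its vertices are {h, i, m, n}.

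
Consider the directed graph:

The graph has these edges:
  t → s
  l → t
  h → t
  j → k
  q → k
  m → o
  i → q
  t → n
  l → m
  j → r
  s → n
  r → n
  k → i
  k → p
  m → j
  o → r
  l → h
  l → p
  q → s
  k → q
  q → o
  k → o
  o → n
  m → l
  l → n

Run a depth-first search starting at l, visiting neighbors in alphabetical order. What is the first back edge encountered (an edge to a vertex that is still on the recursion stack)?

q→k

DFS from l (visiting neighbors in alphabetical order); mark gray on enter, black on exit:
l gray
  h gray
    t gray
      n gray
      n black
      s gray
        s→n: n black — skip
      s black
    t black
  h black
  m gray
    j gray
      k gray
        i gray
          q gray
            q→k: k is gray → back edge
First back edge: q → k.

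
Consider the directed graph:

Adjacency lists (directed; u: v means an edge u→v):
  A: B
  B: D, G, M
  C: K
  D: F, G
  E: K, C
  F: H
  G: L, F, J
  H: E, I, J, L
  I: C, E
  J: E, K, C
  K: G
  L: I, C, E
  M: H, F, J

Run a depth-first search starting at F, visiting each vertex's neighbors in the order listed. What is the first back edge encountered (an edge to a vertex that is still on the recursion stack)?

C→K

DFS from F (visiting each vertex's neighbors in the order listed); mark gray on enter, black on exit:
F gray
  H gray
    E gray
      K gray
        G gray
          L gray
            I gray
              C gray
                C→K: K is gray → back edge
First back edge: C → K.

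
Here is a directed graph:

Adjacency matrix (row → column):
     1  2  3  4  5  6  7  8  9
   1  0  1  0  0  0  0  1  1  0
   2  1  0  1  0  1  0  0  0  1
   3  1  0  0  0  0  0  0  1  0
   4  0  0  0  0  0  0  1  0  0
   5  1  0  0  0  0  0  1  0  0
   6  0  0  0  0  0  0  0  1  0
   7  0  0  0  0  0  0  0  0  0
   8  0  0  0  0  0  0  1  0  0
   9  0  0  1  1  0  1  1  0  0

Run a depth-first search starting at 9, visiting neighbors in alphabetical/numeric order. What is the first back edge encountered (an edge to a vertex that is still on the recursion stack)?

DFS from 9 (visiting neighbors in alphabetical/numeric order); mark gray on enter, black on exit:
9 gray
  3 gray
    1 gray
      2 gray
        2→1: 1 is gray → back edge
First back edge: 2 → 1.

2->1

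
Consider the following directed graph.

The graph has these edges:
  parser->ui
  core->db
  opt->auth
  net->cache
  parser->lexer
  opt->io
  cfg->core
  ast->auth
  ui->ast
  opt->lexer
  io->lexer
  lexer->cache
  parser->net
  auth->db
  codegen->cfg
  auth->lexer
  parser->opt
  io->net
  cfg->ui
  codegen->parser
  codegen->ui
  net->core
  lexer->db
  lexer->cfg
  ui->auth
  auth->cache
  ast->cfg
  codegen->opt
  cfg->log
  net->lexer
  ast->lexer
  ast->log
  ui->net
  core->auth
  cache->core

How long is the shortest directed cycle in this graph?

3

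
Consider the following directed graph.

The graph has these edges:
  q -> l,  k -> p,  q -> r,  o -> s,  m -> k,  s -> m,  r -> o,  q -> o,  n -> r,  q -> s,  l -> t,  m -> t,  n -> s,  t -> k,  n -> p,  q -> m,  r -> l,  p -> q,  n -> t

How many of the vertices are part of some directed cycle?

A vertex is on a directed cycle iff it belongs to a strongly connected component of size ≥ 2 (or has a self-loop).
The vertices on cycles are {k, l, m, o, p, q, r, s, t} — 9 in total.

9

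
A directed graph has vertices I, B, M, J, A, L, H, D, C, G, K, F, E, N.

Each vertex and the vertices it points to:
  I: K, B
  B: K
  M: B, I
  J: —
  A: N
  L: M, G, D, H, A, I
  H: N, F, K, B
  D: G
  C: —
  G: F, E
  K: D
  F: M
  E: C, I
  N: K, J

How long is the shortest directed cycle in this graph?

5

For each vertex v, BFS finds the shortest path from v back to v.
The shortest such closed walk is D → G → E → I → K → D, length 5.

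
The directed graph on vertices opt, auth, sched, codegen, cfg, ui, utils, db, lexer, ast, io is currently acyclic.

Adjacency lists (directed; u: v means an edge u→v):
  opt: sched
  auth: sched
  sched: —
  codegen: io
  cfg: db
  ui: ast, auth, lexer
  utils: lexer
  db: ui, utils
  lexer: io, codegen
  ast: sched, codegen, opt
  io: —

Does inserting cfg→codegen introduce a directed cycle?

No

Adding cfg→codegen creates a cycle iff codegen can already reach cfg.
Explore from codegen: no path reaches cfg. The graph stays acyclic.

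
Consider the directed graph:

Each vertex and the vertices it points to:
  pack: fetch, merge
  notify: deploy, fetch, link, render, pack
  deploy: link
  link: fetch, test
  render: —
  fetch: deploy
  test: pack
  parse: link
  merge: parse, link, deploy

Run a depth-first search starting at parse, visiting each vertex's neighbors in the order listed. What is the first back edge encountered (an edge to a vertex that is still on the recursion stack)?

DFS from parse (visiting each vertex's neighbors in the order listed); mark gray on enter, black on exit:
parse gray
  link gray
    fetch gray
      deploy gray
        deploy→link: link is gray → back edge
First back edge: deploy → link.

deploy→link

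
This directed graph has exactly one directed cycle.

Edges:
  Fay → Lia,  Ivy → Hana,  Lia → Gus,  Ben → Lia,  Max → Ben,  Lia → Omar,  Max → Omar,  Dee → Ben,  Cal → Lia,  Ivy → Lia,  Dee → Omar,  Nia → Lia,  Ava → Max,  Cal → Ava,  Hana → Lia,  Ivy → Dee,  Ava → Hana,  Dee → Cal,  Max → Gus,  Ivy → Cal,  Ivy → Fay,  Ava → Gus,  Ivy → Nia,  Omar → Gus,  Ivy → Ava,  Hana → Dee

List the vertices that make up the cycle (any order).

Ava, Cal, Dee, Hana

DFS with gray/black marking from Ava:
Ava gray
  Gus gray
  Gus black
  Hana gray
    Dee gray
      Cal gray
        Lia gray
          Lia→Gus: Gus black — skip
          Omar gray
            Omar→Gus: Gus black — skip
          Omar black
        Lia black
        Cal→Ava: Ava is gray → back edge
Back edge closes the cycle Ava → Hana → Dee → Cal → Ava; its vertices are {Ava, Cal, Dee, Hana}.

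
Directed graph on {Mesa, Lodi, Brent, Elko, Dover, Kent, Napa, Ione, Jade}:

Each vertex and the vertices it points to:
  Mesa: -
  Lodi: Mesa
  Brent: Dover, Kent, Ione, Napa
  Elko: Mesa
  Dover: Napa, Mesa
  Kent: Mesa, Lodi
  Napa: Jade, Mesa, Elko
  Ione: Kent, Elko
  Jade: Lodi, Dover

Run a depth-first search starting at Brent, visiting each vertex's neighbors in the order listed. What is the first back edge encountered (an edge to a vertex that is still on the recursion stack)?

Jade->Dover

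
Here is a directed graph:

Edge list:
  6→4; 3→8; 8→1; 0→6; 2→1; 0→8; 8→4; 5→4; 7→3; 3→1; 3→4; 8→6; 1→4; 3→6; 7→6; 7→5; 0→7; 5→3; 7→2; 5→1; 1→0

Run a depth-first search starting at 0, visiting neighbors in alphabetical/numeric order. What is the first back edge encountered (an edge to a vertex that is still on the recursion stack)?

1→0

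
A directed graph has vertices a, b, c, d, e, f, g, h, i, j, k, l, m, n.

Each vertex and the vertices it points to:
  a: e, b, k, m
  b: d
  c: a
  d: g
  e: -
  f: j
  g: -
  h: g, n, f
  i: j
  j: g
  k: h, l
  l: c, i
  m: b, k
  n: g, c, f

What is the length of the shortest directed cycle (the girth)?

4

For each vertex v, BFS finds the shortest path from v back to v.
The shortest such closed walk is a → k → l → c → a, length 4.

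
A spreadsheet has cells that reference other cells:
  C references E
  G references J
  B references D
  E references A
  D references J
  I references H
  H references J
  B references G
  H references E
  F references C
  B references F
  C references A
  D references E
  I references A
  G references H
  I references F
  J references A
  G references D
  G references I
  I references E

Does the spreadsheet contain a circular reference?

No

DFS with white/gray/black marking, starting from C:
C gray
  A gray
  A black
  E gray
    E→A: A black — skip
  E black
C black
B gray
  G gray
    I gray
      I→A: A black — skip
      H gray
        H→E: E black — skip
        J gray
          J→A: A black — skip
        J black
      H black
      I→E: E black — skip
      F gray
        F→C: C black — skip
      F black
    I black
    D gray
      D→E: E black — skip
      D→J: J black — skip
    D black
    G→H: H black — skip
    G→J: J black — skip
  G black
  B→F: F black — skip
  B→D: D black — skip
B black
Every edge goes to a white or black vertex — no back edge, so the graph is acyclic.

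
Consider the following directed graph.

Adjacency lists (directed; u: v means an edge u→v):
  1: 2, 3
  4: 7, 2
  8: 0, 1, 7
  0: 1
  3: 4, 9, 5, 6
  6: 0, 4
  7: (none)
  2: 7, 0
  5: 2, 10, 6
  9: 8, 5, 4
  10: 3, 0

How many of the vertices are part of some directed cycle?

A vertex is on a directed cycle iff it belongs to a strongly connected component of size ≥ 2 (or has a self-loop).
The vertices on cycles are {0, 1, 2, 3, 4, 5, 6, 8, 9, 10} — 10 in total.

10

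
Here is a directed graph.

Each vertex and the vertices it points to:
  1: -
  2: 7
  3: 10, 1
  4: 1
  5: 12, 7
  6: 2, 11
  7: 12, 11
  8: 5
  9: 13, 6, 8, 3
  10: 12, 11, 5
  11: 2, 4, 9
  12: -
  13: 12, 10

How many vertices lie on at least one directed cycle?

10

A vertex is on a directed cycle iff it belongs to a strongly connected component of size ≥ 2 (or has a self-loop).
The vertices on cycles are {2, 3, 5, 6, 7, 8, 9, 10, 11, 13} — 10 in total.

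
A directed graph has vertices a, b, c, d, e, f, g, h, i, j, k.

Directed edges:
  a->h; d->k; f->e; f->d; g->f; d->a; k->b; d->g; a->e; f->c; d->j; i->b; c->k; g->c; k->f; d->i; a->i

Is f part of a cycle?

Yes

f is on a cycle iff f can reach itself via ≥1 edge.
f → c → k → f — yes.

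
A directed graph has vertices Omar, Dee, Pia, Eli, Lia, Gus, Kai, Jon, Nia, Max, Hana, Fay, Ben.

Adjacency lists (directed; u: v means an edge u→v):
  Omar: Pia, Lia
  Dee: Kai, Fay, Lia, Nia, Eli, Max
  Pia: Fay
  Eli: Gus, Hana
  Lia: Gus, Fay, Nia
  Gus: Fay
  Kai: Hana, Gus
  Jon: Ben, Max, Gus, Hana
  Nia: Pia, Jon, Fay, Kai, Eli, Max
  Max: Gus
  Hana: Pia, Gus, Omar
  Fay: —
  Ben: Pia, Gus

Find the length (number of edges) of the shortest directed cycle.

5

For each vertex v, BFS finds the shortest path from v back to v.
The shortest such closed walk is Lia → Nia → Eli → Hana → Omar → Lia, length 5.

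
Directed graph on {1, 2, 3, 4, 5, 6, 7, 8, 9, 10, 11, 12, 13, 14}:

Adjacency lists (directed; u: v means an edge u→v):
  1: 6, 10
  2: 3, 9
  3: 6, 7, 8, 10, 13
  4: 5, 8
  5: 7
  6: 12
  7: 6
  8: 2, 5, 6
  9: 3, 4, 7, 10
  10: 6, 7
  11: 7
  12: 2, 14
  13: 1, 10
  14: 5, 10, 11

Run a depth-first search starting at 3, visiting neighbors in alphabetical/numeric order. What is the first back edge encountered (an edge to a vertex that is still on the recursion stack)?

DFS from 3 (visiting neighbors in alphabetical/numeric order); mark gray on enter, black on exit:
3 gray
  6 gray
    12 gray
      2 gray
        2→3: 3 is gray → back edge
First back edge: 2 → 3.

2→3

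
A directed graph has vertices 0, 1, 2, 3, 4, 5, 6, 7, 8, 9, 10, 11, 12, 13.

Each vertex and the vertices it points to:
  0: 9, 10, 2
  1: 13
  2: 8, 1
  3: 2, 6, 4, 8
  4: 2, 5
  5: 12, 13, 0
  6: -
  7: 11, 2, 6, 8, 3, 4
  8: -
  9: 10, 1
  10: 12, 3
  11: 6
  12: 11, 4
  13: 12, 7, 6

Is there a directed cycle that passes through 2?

2 is on a cycle iff 2 can reach itself via ≥1 edge.
2 → 1 → 13 → 7 → 2 — yes.

Yes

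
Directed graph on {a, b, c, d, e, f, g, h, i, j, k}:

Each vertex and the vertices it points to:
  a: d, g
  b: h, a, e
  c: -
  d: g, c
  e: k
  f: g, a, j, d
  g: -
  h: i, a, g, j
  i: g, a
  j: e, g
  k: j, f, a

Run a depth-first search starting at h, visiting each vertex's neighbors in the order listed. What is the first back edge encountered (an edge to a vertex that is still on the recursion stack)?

k->j

DFS from h (visiting each vertex's neighbors in the order listed); mark gray on enter, black on exit:
h gray
  i gray
    g gray
    g black
    a gray
      d gray
        d→g: g black — skip
        c gray
        c black
      d black
      a→g: g black — skip
    a black
  i black
  h→a: a black — skip
  h→g: g black — skip
  j gray
    e gray
      k gray
        k→j: j is gray → back edge
First back edge: k → j.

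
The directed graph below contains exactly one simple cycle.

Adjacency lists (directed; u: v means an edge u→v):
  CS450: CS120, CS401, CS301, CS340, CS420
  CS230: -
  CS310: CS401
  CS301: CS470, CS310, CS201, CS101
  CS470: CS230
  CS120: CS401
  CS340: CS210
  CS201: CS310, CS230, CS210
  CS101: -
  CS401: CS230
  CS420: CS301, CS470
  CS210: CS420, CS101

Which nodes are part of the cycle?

CS201, CS210, CS301, CS420

DFS with gray/black marking from CS420:
CS420 gray
  CS301 gray
    CS470 gray
      CS230 gray
      CS230 black
    CS470 black
    CS310 gray
      CS401 gray
        CS401→CS230: CS230 black — skip
      CS401 black
    CS310 black
    CS201 gray
      CS201→CS310: CS310 black — skip
      CS201→CS230: CS230 black — skip
      CS210 gray
        CS210→CS420: CS420 is gray → back edge
Back edge closes the cycle CS420 → CS301 → CS201 → CS210 → CS420; its vertices are {CS201, CS210, CS301, CS420}.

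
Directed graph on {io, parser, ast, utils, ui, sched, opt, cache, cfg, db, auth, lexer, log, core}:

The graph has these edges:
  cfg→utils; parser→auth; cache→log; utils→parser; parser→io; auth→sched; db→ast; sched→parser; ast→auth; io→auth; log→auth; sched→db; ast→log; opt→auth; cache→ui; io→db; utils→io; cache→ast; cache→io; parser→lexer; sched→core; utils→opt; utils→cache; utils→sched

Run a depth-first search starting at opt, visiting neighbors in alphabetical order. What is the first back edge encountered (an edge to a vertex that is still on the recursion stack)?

ast->auth

DFS from opt (visiting neighbors in alphabetical order); mark gray on enter, black on exit:
opt gray
  auth gray
    sched gray
      core gray
      core black
      db gray
        ast gray
          ast→auth: auth is gray → back edge
First back edge: ast → auth.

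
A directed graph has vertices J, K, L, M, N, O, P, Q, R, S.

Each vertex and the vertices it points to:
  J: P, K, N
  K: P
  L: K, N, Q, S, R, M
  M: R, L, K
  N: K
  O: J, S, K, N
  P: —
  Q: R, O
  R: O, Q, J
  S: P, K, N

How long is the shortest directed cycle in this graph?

2

For each vertex v, BFS finds the shortest path from v back to v.
The shortest such closed walk is L → M → L, length 2.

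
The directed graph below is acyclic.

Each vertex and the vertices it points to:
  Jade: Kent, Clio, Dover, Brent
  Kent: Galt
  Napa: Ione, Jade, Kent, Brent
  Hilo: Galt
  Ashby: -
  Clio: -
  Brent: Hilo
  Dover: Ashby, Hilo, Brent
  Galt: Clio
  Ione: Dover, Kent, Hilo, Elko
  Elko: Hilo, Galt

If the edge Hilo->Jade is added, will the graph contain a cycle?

Adding Hilo→Jade creates a cycle iff Jade can already reach Hilo.
Path from Jade: Jade → Dover → Hilo.
So Jade → … → Hilo → Jade is a cycle.

Yes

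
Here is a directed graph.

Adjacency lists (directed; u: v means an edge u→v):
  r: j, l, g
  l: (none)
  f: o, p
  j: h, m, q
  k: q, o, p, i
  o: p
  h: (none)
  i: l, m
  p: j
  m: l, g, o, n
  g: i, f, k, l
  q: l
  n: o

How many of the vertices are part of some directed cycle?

A vertex is on a directed cycle iff it belongs to a strongly connected component of size ≥ 2 (or has a self-loop).
The vertices on cycles are {f, g, i, j, k, m, n, o, p} — 9 in total.

9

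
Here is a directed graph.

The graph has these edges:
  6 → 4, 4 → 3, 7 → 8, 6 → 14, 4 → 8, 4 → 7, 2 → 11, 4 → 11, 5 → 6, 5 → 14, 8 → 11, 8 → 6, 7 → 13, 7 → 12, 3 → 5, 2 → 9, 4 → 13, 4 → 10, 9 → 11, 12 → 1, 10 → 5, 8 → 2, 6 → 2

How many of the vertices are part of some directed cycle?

A vertex is on a directed cycle iff it belongs to a strongly connected component of size ≥ 2 (or has a self-loop).
The vertices on cycles are {3, 4, 5, 6, 7, 8, 10} — 7 in total.

7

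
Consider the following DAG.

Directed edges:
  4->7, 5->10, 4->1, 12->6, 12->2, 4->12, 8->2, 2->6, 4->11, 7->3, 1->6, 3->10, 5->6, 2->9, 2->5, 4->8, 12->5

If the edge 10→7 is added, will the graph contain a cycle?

Adding 10→7 creates a cycle iff 7 can already reach 10.
Path from 7: 7 → 3 → 10.
So 7 → … → 10 → 7 is a cycle.

Yes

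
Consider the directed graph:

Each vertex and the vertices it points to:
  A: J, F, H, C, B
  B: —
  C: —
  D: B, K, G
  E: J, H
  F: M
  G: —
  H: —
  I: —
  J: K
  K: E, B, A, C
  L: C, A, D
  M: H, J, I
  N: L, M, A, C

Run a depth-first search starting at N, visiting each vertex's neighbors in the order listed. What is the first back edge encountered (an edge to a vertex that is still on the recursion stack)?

E->J

DFS from N (visiting each vertex's neighbors in the order listed); mark gray on enter, black on exit:
N gray
  L gray
    C gray
    C black
    A gray
      J gray
        K gray
          E gray
            E→J: J is gray → back edge
First back edge: E → J.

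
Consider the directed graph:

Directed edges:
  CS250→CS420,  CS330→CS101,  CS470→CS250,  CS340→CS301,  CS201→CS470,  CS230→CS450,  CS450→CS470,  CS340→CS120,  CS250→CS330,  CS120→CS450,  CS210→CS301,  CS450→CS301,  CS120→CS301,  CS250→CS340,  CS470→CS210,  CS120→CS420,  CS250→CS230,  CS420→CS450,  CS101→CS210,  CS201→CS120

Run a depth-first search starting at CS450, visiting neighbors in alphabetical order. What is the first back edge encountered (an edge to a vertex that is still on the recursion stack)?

CS230->CS450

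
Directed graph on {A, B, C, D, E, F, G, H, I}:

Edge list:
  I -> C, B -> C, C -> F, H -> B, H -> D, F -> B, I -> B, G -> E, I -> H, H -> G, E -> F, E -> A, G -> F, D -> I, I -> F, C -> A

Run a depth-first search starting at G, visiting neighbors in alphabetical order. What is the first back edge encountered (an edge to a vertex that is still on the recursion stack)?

DFS from G (visiting neighbors in alphabetical order); mark gray on enter, black on exit:
G gray
  E gray
    A gray
    A black
    F gray
      B gray
        C gray
          C→A: A black — skip
          C→F: F is gray → back edge
First back edge: C → F.

C->F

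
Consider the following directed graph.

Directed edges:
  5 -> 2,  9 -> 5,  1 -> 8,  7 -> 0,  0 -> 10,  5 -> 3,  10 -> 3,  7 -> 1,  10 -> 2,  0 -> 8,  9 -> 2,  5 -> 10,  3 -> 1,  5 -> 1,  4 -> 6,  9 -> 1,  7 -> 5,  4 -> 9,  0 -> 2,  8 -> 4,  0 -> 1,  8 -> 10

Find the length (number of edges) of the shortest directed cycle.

4

For each vertex v, BFS finds the shortest path from v back to v.
The shortest such closed walk is 8 → 10 → 3 → 1 → 8, length 4.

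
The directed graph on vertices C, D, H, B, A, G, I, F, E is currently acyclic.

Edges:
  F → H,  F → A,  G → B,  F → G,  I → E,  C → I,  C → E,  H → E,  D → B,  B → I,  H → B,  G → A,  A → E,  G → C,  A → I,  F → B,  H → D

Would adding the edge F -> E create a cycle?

No

Adding F→E creates a cycle iff E can already reach F.
Explore from E: no path reaches F. The graph stays acyclic.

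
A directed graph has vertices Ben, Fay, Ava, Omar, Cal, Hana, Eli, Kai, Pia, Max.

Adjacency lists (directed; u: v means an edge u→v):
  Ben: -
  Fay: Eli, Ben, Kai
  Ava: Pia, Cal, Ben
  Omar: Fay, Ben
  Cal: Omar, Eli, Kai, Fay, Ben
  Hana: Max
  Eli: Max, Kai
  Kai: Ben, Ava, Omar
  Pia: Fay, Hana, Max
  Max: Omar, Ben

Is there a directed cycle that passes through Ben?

No

Ben lies on a cycle iff there is a path from Ben back to itself.
Exploring from Ben, it never reaches itself; equivalently, its strongly connected component is a singleton.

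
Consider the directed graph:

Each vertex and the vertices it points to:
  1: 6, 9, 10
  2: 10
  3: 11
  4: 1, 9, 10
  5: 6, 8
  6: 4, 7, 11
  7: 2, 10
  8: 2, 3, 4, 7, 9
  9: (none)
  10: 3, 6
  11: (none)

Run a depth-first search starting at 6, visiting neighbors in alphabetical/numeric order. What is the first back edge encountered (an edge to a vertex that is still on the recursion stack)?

1->6

DFS from 6 (visiting neighbors in alphabetical/numeric order); mark gray on enter, black on exit:
6 gray
  4 gray
    1 gray
      1→6: 6 is gray → back edge
First back edge: 1 → 6.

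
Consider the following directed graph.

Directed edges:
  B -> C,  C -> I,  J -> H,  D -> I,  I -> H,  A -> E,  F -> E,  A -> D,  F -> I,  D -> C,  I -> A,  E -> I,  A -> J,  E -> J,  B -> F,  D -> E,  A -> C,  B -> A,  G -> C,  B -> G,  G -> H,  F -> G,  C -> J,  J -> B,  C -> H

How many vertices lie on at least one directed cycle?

A vertex is on a directed cycle iff it belongs to a strongly connected component of size ≥ 2 (or has a self-loop).
The vertices on cycles are {A, B, C, D, E, F, G, I, J} — 9 in total.

9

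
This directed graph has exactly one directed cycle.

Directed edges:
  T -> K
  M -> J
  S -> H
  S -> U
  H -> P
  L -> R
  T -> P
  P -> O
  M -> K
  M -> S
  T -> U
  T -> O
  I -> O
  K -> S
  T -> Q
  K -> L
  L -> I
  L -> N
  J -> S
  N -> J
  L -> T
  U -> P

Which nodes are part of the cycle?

K, L, T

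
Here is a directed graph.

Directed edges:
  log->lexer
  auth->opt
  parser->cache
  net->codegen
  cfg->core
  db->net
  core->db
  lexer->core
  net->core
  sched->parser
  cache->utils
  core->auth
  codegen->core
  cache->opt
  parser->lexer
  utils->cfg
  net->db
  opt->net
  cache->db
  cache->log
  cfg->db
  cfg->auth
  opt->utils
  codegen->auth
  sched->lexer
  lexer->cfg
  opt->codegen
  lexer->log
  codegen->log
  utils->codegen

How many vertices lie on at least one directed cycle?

10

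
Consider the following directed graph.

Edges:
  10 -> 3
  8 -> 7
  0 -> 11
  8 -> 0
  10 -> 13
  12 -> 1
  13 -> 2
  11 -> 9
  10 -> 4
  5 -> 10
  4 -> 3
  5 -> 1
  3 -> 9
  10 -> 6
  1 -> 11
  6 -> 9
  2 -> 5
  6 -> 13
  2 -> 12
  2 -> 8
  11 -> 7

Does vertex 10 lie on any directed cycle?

Yes

10 is on a cycle iff 10 can reach itself via ≥1 edge.
10 → 13 → 2 → 5 → 10 — yes.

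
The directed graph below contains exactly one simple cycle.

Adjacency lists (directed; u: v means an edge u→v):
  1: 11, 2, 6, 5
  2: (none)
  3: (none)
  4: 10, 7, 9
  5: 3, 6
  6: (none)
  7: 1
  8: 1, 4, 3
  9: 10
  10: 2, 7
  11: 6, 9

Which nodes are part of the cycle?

1, 7, 9, 10, 11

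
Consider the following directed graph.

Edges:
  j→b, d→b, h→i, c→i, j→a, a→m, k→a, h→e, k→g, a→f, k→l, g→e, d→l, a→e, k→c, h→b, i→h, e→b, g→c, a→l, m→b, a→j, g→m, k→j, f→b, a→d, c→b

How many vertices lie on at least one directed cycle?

A vertex is on a directed cycle iff it belongs to a strongly connected component of size ≥ 2 (or has a self-loop).
The vertices on cycles are {a, h, i, j} — 4 in total.

4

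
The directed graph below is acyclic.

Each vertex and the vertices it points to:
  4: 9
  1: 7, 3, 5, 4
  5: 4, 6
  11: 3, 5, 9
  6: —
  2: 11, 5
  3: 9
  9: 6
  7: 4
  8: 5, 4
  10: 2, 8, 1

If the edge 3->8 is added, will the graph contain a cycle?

No

Adding 3→8 creates a cycle iff 8 can already reach 3.
Explore from 8: no path reaches 3. The graph stays acyclic.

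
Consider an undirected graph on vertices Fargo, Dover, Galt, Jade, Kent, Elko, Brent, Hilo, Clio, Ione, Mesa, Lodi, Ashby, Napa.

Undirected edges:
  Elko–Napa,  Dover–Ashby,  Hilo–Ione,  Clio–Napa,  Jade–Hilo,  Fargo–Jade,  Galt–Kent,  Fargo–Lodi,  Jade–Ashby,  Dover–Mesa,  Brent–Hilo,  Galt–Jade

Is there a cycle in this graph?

No

DFS, tracking each vertex's parent; an edge to a visited non-parent vertex closes a cycle.
Start from Brent:
visit Brent (parent –)
  visit Hilo (parent Brent)
    Hilo–Brent: parent, skip
    visit Jade (parent Hilo)
      visit Galt (parent Jade)
        Galt–Jade: parent, skip
        visit Kent (parent Galt)
          Kent–Galt: parent, skip
      visit Fargo (parent Jade)
        visit Lodi (parent Fargo)
          Lodi–Fargo: parent, skip
        Fargo–Jade: parent, skip
      Jade–Hilo: parent, skip
      visit Ashby (parent Jade)
        visit Dover (parent Ashby)
          visit Mesa (parent Dover)
            Mesa–Dover: parent, skip
          Dover–Ashby: parent, skip
        Ashby–Jade: parent, skip
    visit Ione (parent Hilo)
      Ione–Hilo: parent, skip
visit Elko (parent –)
  visit Napa (parent Elko)
    visit Clio (parent Napa)
      Clio–Napa: parent, skip
    Napa–Elko: parent, skip
No non-parent visited neighbor found — the graph is a forest.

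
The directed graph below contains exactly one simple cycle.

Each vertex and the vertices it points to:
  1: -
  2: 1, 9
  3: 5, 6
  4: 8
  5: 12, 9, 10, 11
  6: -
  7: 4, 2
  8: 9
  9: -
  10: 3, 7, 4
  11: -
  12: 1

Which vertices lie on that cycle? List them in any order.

3, 5, 10

DFS with gray/black marking from 10:
10 gray
  3 gray
    5 gray
      12 gray
        1 gray
        1 black
      12 black
      9 gray
      9 black
      5→10: 10 is gray → back edge
Back edge closes the cycle 10 → 3 → 5 → 10; its vertices are {3, 5, 10}.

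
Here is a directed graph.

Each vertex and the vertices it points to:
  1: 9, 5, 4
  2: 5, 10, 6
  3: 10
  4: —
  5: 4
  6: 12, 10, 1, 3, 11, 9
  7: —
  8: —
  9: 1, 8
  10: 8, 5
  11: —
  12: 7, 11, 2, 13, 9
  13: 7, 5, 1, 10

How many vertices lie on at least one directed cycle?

A vertex is on a directed cycle iff it belongs to a strongly connected component of size ≥ 2 (or has a self-loop).
The vertices on cycles are {1, 2, 6, 9, 12} — 5 in total.

5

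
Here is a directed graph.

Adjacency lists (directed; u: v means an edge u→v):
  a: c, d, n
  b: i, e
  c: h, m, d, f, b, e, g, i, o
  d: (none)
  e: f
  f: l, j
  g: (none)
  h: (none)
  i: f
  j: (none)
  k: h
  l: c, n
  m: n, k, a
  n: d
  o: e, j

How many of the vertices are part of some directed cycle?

9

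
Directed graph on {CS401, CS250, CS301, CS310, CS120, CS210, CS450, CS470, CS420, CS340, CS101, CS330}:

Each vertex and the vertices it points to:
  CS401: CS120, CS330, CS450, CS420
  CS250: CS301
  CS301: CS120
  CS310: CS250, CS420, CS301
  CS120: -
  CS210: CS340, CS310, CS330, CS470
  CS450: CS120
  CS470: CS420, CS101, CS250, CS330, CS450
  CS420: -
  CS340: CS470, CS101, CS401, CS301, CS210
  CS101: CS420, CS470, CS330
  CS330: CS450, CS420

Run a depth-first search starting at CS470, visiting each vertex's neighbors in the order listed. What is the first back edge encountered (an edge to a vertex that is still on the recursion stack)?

CS101→CS470

DFS from CS470 (visiting each vertex's neighbors in the order listed); mark gray on enter, black on exit:
CS470 gray
  CS420 gray
  CS420 black
  CS101 gray
    CS101→CS420: CS420 black — skip
    CS101→CS470: CS470 is gray → back edge
First back edge: CS101 → CS470.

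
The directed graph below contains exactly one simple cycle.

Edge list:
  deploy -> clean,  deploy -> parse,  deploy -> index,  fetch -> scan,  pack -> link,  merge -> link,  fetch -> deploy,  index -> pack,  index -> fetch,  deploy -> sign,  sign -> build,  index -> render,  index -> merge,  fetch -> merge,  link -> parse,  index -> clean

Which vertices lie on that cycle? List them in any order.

fetch, index, deploy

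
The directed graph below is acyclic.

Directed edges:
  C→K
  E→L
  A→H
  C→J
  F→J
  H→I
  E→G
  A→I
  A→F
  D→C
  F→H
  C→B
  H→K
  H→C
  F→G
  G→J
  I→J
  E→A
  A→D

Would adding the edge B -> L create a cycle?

Adding B→L creates a cycle iff L can already reach B.
Explore from L: no path reaches B. The graph stays acyclic.

No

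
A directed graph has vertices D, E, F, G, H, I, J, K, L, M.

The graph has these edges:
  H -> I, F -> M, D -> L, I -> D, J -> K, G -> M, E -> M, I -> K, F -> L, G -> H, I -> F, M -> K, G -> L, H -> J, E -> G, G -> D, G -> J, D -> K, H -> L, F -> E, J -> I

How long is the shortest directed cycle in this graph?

5

For each vertex v, BFS finds the shortest path from v back to v.
The shortest such closed walk is E → G → J → I → F → E, length 5.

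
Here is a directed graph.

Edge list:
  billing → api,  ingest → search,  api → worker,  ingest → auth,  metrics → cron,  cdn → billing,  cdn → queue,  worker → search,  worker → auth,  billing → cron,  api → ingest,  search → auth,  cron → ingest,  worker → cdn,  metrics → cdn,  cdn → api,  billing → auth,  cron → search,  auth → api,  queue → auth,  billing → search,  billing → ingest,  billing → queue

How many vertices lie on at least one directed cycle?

9

A vertex is on a directed cycle iff it belongs to a strongly connected component of size ≥ 2 (or has a self-loop).
The vertices on cycles are {api, cdn, auth, cron, queue, ingest, search, worker, billing} — 9 in total.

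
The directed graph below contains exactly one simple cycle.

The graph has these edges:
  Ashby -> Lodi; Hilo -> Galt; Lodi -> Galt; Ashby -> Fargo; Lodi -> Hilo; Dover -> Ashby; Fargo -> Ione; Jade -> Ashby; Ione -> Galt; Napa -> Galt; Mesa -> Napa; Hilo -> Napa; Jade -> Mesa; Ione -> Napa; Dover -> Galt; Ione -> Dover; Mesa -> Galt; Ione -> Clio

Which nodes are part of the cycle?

Ione, Ashby, Dover, Fargo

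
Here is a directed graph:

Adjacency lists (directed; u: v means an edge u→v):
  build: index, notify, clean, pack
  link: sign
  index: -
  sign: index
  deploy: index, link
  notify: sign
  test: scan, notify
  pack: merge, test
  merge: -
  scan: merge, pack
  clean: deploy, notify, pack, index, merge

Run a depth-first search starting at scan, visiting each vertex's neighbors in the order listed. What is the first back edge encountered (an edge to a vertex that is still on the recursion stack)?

test->scan

DFS from scan (visiting each vertex's neighbors in the order listed); mark gray on enter, black on exit:
scan gray
  merge gray
  merge black
  pack gray
    pack→merge: merge black — skip
    test gray
      test→scan: scan is gray → back edge
First back edge: test → scan.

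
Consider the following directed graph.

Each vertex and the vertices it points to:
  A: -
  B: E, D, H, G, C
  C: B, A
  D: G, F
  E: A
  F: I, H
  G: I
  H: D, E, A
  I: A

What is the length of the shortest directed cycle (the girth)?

2

For each vertex v, BFS finds the shortest path from v back to v.
The shortest such closed walk is B → C → B, length 2.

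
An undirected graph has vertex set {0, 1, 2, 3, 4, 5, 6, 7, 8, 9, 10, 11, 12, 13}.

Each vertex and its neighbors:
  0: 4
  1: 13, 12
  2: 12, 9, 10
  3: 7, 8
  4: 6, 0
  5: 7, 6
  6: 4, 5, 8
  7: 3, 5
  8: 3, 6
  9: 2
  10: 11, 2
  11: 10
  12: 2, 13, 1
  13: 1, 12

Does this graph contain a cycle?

Yes

DFS, tracking each vertex's parent; an edge to a visited non-parent vertex closes a cycle.
Start from 7:
visit 7 (parent –)
  visit 3 (parent 7)
    3–7: parent, skip
    visit 8 (parent 3)
      8–3: parent, skip
      visit 6 (parent 8)
        visit 4 (parent 6)
          4–6: parent, skip
          visit 0 (parent 4)
            0–4: parent, skip
        visit 5 (parent 6)
          5–7: 7 visited and ≠ parent → cycle
Cycle: 7 – 3 – 8 – 6 – 5 – 7.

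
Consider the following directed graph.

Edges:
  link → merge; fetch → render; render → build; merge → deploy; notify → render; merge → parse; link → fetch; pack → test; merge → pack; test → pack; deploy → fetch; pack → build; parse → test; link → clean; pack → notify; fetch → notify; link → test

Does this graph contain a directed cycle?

DFS with white/gray/black marking, starting from parse:
parse gray
  test gray
    pack gray
      notify gray
        render gray
          build gray
          build black
        render black
      notify black
      pack→build: build black — skip
      pack→test: test is gray → back edge
Back edge found, so a cycle exists: test → pack → test.

Yes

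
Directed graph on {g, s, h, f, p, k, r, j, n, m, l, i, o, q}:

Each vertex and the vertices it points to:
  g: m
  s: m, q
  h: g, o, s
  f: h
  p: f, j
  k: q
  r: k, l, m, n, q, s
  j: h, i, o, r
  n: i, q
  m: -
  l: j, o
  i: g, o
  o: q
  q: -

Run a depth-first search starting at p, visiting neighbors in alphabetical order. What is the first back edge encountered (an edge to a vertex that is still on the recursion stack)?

DFS from p (visiting neighbors in alphabetical order); mark gray on enter, black on exit:
p gray
  f gray
    h gray
      g gray
        m gray
        m black
      g black
      o gray
        q gray
        q black
      o black
      s gray
        s→m: m black — skip
        s→q: q black — skip
      s black
    h black
  f black
  j gray
    j→h: h black — skip
    i gray
      i→g: g black — skip
      i→o: o black — skip
    i black
    j→o: o black — skip
    r gray
      k gray
        k→q: q black — skip
      k black
      l gray
        l→j: j is gray → back edge
First back edge: l → j.

l->j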